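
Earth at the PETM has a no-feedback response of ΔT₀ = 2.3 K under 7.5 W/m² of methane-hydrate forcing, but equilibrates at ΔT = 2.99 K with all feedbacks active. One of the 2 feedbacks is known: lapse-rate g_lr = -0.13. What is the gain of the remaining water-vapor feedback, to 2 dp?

Amplification A = ΔT/ΔT₀ = 2.99/2.3 = 1.3.
Total gain g = 1 − 1/A = 1 − 1/1.3 = 0.2308.
The known gain is -0.13.
g_wv = 0.2308 + 0.13 = 0.36.

0.36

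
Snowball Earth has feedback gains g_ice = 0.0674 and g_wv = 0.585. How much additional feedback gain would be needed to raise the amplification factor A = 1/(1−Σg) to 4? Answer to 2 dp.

Current total gain = 0.6524.
Target gain for A = 4: g* = 1 − 1/4 = 0.75.
Additional gain needed = 0.75 − 0.6524 = 0.10.

0.10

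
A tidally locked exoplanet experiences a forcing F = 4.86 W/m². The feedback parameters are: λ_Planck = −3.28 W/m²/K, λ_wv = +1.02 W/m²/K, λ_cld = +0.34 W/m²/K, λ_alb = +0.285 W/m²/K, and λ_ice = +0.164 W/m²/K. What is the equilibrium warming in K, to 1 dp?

Net feedback parameter λ = (−3.28) + (+1.02) + (+0.34) + (+0.285) + (+0.164) = -1.471 W/m²/K.
ΔT = −F/λ = −4.86/(-1.471) = 3.3 K.

3.3 K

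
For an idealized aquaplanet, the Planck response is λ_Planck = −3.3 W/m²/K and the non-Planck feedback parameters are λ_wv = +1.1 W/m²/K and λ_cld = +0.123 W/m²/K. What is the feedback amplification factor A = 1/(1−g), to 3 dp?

Convert to gains: g_wv = 1.1/3.3 = 0.3333; g_cld = 0.123/3.3 = 0.03727.
Total gain g = 0.37057.
A = 1/(1 − 0.37057) = 1.589.

1.589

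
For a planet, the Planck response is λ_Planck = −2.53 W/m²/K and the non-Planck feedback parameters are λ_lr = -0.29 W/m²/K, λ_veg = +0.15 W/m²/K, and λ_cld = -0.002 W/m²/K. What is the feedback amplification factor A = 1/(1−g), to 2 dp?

0.95

Convert to gains: g_lr = -0.29/2.53 = -0.1146; g_veg = 0.15/2.53 = 0.05929; g_cld = -0.002/2.53 = -0.00079.
Total gain g = -0.0561.
A = 1/(1 + 0.0561) = 0.95.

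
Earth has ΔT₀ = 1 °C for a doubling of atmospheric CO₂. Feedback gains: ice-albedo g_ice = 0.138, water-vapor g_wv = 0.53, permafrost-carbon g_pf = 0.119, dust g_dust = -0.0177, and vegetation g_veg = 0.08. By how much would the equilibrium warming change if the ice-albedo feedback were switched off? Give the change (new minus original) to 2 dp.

-3.17 °C

Original: g = 0.8493, ΔT = 1/(1−0.8493) = 6.6357 °C.
Without ice-albedo: g' = 0.7113, ΔT' = 1/(1−0.7113) = 3.4638 °C.
Change = 3.4638 − 6.6357 = -3.17 °C.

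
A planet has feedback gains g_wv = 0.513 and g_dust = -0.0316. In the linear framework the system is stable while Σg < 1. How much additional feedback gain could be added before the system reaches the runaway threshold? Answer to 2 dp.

0.52

Current total gain = 0.513 − 0.0316 = 0.4814.
Margin to runaway = 1 − 0.4814 = 0.52.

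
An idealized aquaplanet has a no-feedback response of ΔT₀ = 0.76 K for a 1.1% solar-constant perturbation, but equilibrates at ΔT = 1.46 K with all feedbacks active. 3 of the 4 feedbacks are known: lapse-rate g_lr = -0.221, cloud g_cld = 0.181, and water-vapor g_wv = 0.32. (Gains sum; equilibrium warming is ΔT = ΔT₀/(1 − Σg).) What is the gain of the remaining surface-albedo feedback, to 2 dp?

0.20

Amplification A = ΔT/ΔT₀ = 1.46/0.76 = 1.921.
Total gain g = 1 − 1/A = 1 − 1/1.921 = 0.4794.
Known gains sum to -0.221 + 0.181 + 0.32 = 0.28.
g_alb = 0.4794 − 0.28 = 0.20.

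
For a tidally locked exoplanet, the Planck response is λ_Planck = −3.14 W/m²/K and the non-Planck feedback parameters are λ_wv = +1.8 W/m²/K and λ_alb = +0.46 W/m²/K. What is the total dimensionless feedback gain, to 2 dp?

Convert to gains: g_wv = 1.8/3.14 = 0.5732; g_alb = 0.46/3.14 = 0.1465.
Total gain g = 0.7197.

0.72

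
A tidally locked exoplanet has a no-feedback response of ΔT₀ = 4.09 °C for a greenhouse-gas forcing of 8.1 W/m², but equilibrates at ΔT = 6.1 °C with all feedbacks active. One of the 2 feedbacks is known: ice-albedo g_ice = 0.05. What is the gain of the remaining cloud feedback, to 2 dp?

Amplification A = ΔT/ΔT₀ = 6.1/4.09 = 1.491.
Total gain g = 1 − 1/A = 1 − 1/1.491 = 0.3293.
The known gain is 0.05.
g_cld = 0.3293 − 0.05 = 0.28.

0.28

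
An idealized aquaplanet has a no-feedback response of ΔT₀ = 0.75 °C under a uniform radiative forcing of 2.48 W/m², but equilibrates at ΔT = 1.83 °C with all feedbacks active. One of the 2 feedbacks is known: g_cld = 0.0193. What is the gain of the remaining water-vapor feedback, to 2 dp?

Amplification A = ΔT/ΔT₀ = 1.83/0.75 = 2.44.
Total gain g = 1 − 1/A = 1 − 1/2.44 = 0.5902.
The known gain is 0.0193.
g_wv = 0.5902 − 0.0193 = 0.57.

0.57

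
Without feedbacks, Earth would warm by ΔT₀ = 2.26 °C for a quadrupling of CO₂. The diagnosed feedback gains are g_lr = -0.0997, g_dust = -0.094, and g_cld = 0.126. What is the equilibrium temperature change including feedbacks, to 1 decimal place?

Total gain g = -0.0997 − 0.094 + 0.126 = -0.0677.
Amplification A = 1/(1 + 0.0677) = 0.9366.
ΔT = 2.26 × 0.9366 = 2.1 °C.

2.1 °C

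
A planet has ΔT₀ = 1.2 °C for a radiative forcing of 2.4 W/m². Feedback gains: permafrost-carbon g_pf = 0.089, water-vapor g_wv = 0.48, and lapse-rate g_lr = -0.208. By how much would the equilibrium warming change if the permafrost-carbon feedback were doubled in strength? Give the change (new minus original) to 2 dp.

0.30 °C

Original: g = 0.361, ΔT = 1.2/(1−0.361) = 1.8779 °C.
With doubled permafrost-carbon: g' = 0.45, ΔT' = 1.2/(1−0.45) = 2.1818 °C.
Change = 2.1818 − 1.8779 = 0.30 °C.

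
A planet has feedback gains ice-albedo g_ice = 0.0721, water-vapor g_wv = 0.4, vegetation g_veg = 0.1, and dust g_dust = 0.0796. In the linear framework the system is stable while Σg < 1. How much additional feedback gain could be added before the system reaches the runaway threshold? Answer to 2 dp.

0.35

Current total gain = 0.0721 + 0.4 + 0.1 + 0.0796 = 0.6517.
Margin to runaway = 1 − 0.6517 = 0.35.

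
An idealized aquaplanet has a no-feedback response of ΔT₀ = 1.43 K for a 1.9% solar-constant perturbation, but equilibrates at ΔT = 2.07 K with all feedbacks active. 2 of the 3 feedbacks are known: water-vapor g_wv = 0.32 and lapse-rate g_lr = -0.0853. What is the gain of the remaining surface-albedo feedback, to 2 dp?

Amplification A = ΔT/ΔT₀ = 2.07/1.43 = 1.448.
Total gain g = 1 − 1/A = 1 − 1/1.448 = 0.3094.
Known gains sum to 0.32 − 0.0853 = 0.2347.
g_alb = 0.3094 − 0.2347 = 0.07.

0.07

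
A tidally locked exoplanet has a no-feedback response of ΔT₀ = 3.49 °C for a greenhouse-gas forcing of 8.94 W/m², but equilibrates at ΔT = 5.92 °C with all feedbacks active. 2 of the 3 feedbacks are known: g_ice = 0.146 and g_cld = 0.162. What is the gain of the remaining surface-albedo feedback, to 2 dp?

0.10

Amplification A = ΔT/ΔT₀ = 5.92/3.49 = 1.696.
Total gain g = 1 − 1/A = 1 − 1/1.696 = 0.4104.
Known gains sum to 0.146 + 0.162 = 0.308.
g_alb = 0.4104 − 0.308 = 0.10.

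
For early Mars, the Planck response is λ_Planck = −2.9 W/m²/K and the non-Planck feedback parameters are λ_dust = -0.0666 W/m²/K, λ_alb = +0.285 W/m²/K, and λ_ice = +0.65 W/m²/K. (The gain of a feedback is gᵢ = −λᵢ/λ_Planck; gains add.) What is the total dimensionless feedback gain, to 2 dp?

Convert to gains: g_dust = -0.0666/2.9 = -0.02297; g_alb = 0.285/2.9 = 0.09828; g_ice = 0.65/2.9 = 0.2241.
Total gain g = 0.29941.

0.30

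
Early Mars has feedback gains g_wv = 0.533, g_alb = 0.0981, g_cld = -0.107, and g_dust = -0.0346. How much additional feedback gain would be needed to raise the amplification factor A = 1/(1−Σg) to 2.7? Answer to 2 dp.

0.14

Current total gain = 0.4895.
Target gain for A = 2.7: g* = 1 − 1/2.7 = 0.6296.
Additional gain needed = 0.6296 − 0.4895 = 0.14.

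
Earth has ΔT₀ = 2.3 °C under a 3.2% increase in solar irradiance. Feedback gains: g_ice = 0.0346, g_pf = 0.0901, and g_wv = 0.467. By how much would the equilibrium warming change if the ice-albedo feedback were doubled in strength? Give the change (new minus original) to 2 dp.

Original: g = 0.5917, ΔT = 2.3/(1−0.5917) = 5.6331 °C.
With doubled ice-albedo: g' = 0.6263, ΔT' = 2.3/(1−0.6263) = 6.1547 °C.
Change = 6.1547 − 5.6331 = 0.52 °C.

0.52 °C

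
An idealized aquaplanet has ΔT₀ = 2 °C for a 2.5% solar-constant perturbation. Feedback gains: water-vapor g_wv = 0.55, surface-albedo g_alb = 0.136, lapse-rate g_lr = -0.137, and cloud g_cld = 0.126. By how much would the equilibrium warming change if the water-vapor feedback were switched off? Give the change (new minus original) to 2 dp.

-3.87 °C

Original: g = 0.675, ΔT = 2/(1−0.675) = 6.1538 °C.
Without water-vapor: g' = 0.125, ΔT' = 2/(1−0.125) = 2.2857 °C.
Change = 2.2857 − 6.1538 = -3.87 °C.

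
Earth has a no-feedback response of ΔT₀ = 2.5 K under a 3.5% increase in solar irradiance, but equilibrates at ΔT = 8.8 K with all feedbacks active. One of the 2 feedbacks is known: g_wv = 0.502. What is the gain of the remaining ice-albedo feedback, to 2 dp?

0.21

Amplification A = ΔT/ΔT₀ = 8.8/2.5 = 3.52.
Total gain g = 1 − 1/A = 1 − 1/3.52 = 0.7159.
The known gain is 0.502.
g_ice = 0.7159 − 0.502 = 0.21.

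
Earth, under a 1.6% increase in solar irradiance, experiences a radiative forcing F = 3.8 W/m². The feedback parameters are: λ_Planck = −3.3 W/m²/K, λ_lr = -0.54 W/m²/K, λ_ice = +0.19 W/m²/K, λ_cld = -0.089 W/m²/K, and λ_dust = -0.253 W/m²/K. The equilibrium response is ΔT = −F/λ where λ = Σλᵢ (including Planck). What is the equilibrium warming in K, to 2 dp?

Net feedback parameter λ = (−3.3) + (-0.54) + (+0.19) + (-0.089) + (-0.253) = -3.992 W/m²/K.
ΔT = −F/λ = −3.8/(-3.992) = 0.95 K.

0.95 K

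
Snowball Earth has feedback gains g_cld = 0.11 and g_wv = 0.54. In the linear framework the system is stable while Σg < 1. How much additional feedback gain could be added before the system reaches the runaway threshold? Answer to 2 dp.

Current total gain = 0.11 + 0.54 = 0.65.
Margin to runaway = 1 − 0.65 = 0.35.

0.35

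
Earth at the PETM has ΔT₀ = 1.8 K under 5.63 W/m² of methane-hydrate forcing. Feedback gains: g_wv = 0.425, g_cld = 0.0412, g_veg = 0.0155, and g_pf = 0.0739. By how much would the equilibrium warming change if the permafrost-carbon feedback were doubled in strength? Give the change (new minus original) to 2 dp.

0.81 K

Original: g = 0.5556, ΔT = 1.8/(1−0.5556) = 4.0504 K.
With doubled permafrost-carbon: g' = 0.6295, ΔT' = 1.8/(1−0.6295) = 4.8583 K.
Change = 4.8583 − 4.0504 = 0.81 K.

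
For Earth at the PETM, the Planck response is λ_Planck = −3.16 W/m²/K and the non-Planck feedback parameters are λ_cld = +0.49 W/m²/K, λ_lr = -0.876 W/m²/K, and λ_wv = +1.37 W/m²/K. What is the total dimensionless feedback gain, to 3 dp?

0.311

Convert to gains: g_cld = 0.49/3.16 = 0.1551; g_lr = -0.876/3.16 = -0.2772; g_wv = 1.37/3.16 = 0.4335.
Total gain g = 0.3114.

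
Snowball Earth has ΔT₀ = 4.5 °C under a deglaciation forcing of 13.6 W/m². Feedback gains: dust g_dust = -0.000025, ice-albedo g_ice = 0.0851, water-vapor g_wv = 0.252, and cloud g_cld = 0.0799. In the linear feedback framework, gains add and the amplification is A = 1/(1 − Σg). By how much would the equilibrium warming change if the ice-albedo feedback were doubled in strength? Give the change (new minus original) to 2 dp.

1.32 °C

Original: g = 0.416975, ΔT = 4.5/(1−0.416975) = 7.7184 °C.
With doubled ice-albedo: g' = 0.502075, ΔT' = 4.5/(1−0.502075) = 9.0375 °C.
Change = 9.0375 − 7.7184 = 1.32 °C.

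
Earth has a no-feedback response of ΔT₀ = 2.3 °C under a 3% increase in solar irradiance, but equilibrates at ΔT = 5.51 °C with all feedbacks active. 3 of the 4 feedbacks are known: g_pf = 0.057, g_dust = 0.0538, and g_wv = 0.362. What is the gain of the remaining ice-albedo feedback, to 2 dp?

Amplification A = ΔT/ΔT₀ = 5.51/2.3 = 2.396.
Total gain g = 1 − 1/A = 1 − 1/2.396 = 0.5826.
Known gains sum to 0.057 + 0.0538 + 0.362 = 0.4728.
g_ice = 0.5826 − 0.4728 = 0.11.

0.11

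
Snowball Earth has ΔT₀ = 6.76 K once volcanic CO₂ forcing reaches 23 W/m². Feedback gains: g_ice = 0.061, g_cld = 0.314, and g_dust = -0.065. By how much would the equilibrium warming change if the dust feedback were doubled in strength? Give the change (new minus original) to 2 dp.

-0.84 K

Original: g = 0.31, ΔT = 6.76/(1−0.31) = 9.7971 K.
With doubled dust: g' = 0.245, ΔT' = 6.76/(1−0.245) = 8.9536 K.
Change = 8.9536 − 9.7971 = -0.84 K.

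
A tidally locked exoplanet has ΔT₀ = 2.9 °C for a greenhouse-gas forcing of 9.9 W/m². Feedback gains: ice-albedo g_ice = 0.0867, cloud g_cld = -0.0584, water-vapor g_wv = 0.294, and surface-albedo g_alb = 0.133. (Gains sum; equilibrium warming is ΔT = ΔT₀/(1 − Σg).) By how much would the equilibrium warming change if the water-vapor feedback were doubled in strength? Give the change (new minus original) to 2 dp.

Original: g = 0.4553, ΔT = 2.9/(1−0.4553) = 5.3240 °C.
With doubled water-vapor: g' = 0.7493, ΔT' = 2.9/(1−0.7493) = 11.5676 °C.
Change = 11.5676 − 5.3240 = 6.24 °C.

6.24 °C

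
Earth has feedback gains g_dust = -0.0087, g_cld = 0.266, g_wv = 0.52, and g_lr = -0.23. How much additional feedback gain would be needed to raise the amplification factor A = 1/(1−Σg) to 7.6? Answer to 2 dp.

Current total gain = 0.5473.
Target gain for A = 7.6: g* = 1 − 1/7.6 = 0.8684.
Additional gain needed = 0.8684 − 0.5473 = 0.32.

0.32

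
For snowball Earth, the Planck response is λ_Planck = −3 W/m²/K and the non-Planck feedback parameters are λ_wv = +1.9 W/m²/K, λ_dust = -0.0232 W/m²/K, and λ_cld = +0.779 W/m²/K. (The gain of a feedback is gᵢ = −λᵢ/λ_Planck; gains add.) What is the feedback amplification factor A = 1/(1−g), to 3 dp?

8.716

Convert to gains: g_wv = 1.9/3 = 0.6333; g_dust = -0.0232/3 = -0.007733; g_cld = 0.779/3 = 0.2597.
Total gain g = 0.885267.
A = 1/(1 − 0.885267) = 8.716.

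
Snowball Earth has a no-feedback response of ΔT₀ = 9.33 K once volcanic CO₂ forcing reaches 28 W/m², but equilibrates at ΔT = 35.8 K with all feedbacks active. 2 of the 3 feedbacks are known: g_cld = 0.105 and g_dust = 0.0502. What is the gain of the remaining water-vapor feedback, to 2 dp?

Amplification A = ΔT/ΔT₀ = 35.8/9.33 = 3.837.
Total gain g = 1 − 1/A = 1 − 1/3.837 = 0.7394.
Known gains sum to 0.105 + 0.0502 = 0.1552.
g_wv = 0.7394 − 0.1552 = 0.58.

0.58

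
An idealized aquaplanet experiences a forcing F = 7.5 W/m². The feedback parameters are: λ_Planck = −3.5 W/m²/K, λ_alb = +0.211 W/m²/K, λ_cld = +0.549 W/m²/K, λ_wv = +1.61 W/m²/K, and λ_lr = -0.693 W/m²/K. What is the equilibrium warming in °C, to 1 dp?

4.1 °C

Net feedback parameter λ = (−3.5) + (+0.211) + (+0.549) + (+1.61) + (-0.693) = -1.823 W/m²/K.
ΔT = −F/λ = −7.5/(-1.823) = 4.1 °C.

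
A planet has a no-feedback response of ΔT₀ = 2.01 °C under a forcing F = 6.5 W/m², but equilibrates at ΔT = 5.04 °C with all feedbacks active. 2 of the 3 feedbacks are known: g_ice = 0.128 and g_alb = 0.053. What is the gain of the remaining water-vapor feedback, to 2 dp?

0.42

Amplification A = ΔT/ΔT₀ = 5.04/2.01 = 2.507.
Total gain g = 1 − 1/A = 1 − 1/2.507 = 0.6011.
Known gains sum to 0.128 + 0.053 = 0.181.
g_wv = 0.6011 − 0.181 = 0.42.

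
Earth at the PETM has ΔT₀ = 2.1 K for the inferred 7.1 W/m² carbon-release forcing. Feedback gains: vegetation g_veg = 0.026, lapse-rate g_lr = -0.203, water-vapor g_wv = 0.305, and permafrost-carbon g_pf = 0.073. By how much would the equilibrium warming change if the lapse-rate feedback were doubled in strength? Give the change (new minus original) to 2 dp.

Original: g = 0.201, ΔT = 2.1/(1−0.201) = 2.6283 K.
With doubled lapse-rate: g' = -0.002, ΔT' = 2.1/(1+0.002) = 2.0958 K.
Change = 2.0958 − 2.6283 = -0.53 K.

-0.53 K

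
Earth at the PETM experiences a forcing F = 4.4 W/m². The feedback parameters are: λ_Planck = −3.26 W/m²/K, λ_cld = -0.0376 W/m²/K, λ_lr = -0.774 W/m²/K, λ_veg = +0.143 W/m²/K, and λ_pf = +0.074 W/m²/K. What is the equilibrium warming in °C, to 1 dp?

1.1 °C

Net feedback parameter λ = (−3.26) + (-0.0376) + (-0.774) + (+0.143) + (+0.074) = -3.8546 W/m²/K.
ΔT = −F/λ = −4.4/(-3.8546) = 1.1 °C.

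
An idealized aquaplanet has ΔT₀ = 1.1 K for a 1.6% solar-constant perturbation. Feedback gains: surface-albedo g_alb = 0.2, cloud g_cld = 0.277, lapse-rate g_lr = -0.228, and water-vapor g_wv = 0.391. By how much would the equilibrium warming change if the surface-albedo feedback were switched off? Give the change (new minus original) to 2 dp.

-1.09 K

Original: g = 0.64, ΔT = 1.1/(1−0.64) = 3.0556 K.
Without surface-albedo: g' = 0.44, ΔT' = 1.1/(1−0.44) = 1.9643 K.
Change = 1.9643 − 3.0556 = -1.09 K.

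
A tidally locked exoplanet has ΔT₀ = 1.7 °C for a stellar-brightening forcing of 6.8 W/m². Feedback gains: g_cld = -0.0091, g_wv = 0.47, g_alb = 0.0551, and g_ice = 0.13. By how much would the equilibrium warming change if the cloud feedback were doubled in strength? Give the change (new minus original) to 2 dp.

-0.12 °C

Original: g = 0.646, ΔT = 1.7/(1−0.646) = 4.8023 °C.
With doubled cloud: g' = 0.6369, ΔT' = 1.7/(1−0.6369) = 4.6819 °C.
Change = 4.6819 − 4.8023 = -0.12 °C.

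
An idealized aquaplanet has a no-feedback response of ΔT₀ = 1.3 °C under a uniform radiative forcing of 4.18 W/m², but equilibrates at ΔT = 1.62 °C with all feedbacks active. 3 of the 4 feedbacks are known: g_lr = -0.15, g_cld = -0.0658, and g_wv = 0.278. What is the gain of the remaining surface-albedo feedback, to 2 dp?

0.14

Amplification A = ΔT/ΔT₀ = 1.62/1.3 = 1.246.
Total gain g = 1 − 1/A = 1 − 1/1.246 = 0.1974.
Known gains sum to -0.15 − 0.0658 + 0.278 = 0.0622.
g_alb = 0.1974 − 0.0622 = 0.14.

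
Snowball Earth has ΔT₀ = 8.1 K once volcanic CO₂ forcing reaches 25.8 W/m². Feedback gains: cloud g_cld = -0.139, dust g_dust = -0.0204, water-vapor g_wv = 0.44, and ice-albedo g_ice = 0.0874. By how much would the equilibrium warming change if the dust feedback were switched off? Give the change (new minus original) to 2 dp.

Original: g = 0.368, ΔT = 8.1/(1−0.368) = 12.8165 K.
Without dust: g' = 0.3884, ΔT' = 8.1/(1−0.3884) = 13.2440 K.
Change = 13.2440 − 12.8165 = 0.43 K.

0.43 K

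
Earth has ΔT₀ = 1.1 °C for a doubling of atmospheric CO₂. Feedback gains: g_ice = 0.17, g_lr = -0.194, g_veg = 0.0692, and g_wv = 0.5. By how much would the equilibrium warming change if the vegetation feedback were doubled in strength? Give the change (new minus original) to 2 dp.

0.43 °C

Original: g = 0.5452, ΔT = 1.1/(1−0.5452) = 2.4186 °C.
With doubled vegetation: g' = 0.6144, ΔT' = 1.1/(1−0.6144) = 2.8527 °C.
Change = 2.8527 − 2.4186 = 0.43 °C.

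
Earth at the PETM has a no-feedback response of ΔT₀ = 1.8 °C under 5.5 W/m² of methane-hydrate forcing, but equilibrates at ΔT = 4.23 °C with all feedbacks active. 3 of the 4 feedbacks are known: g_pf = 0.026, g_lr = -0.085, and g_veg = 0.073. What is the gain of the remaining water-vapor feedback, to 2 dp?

Amplification A = ΔT/ΔT₀ = 4.23/1.8 = 2.35.
Total gain g = 1 − 1/A = 1 − 1/2.35 = 0.5745.
Known gains sum to 0.026 − 0.085 + 0.073 = 0.014.
g_wv = 0.5745 − 0.014 = 0.56.

0.56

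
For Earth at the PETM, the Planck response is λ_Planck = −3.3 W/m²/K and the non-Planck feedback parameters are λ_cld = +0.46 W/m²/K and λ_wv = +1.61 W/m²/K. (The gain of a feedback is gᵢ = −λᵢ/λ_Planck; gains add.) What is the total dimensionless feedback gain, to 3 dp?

0.627

Convert to gains: g_cld = 0.46/3.3 = 0.1394; g_wv = 1.61/3.3 = 0.4879.
Total gain g = 0.6273.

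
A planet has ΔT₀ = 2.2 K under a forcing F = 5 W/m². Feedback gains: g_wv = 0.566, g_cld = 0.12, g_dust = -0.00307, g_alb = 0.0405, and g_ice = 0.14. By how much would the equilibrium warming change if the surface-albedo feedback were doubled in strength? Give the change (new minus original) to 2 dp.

Original: g = 0.86343, ΔT = 2.2/(1−0.86343) = 16.1090 K.
With doubled surface-albedo: g' = 0.90393, ΔT' = 2.2/(1−0.90393) = 22.9000 K.
Change = 22.9000 − 16.1090 = 6.79 K.

6.79 K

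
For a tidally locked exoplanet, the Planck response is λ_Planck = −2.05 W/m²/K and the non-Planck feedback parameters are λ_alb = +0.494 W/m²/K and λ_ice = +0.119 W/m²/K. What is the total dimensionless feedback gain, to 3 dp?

0.299

Convert to gains: g_alb = 0.494/2.05 = 0.241; g_ice = 0.119/2.05 = 0.05805.
Total gain g = 0.29905.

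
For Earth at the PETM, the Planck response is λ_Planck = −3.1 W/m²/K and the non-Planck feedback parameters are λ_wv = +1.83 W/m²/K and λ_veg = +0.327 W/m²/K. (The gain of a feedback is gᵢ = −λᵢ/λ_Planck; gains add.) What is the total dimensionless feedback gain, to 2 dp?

0.70

Convert to gains: g_wv = 1.83/3.1 = 0.5903; g_veg = 0.327/3.1 = 0.1055.
Total gain g = 0.6958.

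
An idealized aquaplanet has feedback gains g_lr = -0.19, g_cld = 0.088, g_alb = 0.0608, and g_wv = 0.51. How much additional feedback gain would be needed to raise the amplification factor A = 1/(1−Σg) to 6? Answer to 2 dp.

0.36

Current total gain = 0.4688.
Target gain for A = 6: g* = 1 − 1/6 = 0.8333.
Additional gain needed = 0.8333 − 0.4688 = 0.36.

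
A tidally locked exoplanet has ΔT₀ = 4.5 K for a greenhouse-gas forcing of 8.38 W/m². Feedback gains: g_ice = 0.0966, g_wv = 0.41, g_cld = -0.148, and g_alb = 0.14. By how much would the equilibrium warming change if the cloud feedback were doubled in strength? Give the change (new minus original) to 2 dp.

-2.05 K

Original: g = 0.4986, ΔT = 4.5/(1−0.4986) = 8.9749 K.
With doubled cloud: g' = 0.3506, ΔT' = 4.5/(1−0.3506) = 6.9295 K.
Change = 6.9295 − 8.9749 = -2.05 K.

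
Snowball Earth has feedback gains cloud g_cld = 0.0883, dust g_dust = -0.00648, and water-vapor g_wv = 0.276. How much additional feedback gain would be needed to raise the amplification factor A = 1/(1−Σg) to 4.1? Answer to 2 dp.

Current total gain = 0.35782.
Target gain for A = 4.1: g* = 1 − 1/4.1 = 0.7561.
Additional gain needed = 0.7561 − 0.35782 = 0.40.

0.40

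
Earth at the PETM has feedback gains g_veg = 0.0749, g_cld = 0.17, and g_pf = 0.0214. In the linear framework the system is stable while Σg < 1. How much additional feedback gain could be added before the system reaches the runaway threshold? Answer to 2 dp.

Current total gain = 0.0749 + 0.17 + 0.0214 = 0.2663.
Margin to runaway = 1 − 0.2663 = 0.73.

0.73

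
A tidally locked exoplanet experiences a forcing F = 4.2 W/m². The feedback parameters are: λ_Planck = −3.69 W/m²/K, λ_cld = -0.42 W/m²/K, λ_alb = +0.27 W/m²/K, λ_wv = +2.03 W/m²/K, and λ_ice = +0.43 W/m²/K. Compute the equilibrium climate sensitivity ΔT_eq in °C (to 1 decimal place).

3.0 °C

Net feedback parameter λ = (−3.69) + (-0.42) + (+0.27) + (+2.03) + (+0.43) = -1.38 W/m²/K.
ΔT = −F/λ = −4.2/(-1.38) = 3.0 °C.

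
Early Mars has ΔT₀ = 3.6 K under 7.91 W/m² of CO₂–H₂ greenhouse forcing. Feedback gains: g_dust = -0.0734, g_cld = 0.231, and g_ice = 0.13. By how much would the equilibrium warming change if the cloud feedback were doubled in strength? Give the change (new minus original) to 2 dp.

Original: g = 0.2876, ΔT = 3.6/(1−0.2876) = 5.0533 K.
With doubled cloud: g' = 0.5186, ΔT' = 3.6/(1−0.5186) = 7.4782 K.
Change = 7.4782 − 5.0533 = 2.42 K.

2.42 K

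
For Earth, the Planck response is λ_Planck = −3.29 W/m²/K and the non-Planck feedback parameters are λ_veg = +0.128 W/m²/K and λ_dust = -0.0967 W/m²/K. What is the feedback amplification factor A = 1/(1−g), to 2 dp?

1.01

Convert to gains: g_veg = 0.128/3.29 = 0.03891; g_dust = -0.0967/3.29 = -0.02939.
Total gain g = 0.00952.
A = 1/(1 − 0.00952) = 1.01.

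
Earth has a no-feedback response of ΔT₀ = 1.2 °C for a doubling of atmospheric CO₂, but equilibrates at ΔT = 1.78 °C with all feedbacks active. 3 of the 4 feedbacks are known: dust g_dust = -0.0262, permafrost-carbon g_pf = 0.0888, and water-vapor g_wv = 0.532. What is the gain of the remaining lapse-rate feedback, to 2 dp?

-0.27

Amplification A = ΔT/ΔT₀ = 1.78/1.2 = 1.483.
Total gain g = 1 − 1/A = 1 − 1/1.483 = 0.3257.
Known gains sum to -0.0262 + 0.0888 + 0.532 = 0.5946.
g_lr = 0.3257 − 0.5946 = -0.27.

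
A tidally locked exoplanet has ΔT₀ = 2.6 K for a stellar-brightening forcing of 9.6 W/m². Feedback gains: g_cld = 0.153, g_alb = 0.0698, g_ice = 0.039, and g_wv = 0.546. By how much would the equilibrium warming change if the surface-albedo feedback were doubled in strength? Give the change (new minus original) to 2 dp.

Original: g = 0.8078, ΔT = 2.6/(1−0.8078) = 13.5276 K.
With doubled surface-albedo: g' = 0.8776, ΔT' = 2.6/(1−0.8776) = 21.2418 K.
Change = 21.2418 − 13.5276 = 7.71 K.

7.71 K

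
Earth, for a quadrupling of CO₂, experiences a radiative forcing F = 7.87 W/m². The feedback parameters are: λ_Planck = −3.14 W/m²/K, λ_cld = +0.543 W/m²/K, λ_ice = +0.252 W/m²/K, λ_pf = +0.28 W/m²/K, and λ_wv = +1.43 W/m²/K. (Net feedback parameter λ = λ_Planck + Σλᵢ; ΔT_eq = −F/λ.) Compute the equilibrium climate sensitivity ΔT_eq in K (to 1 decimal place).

Net feedback parameter λ = (−3.14) + (+0.543) + (+0.252) + (+0.28) + (+1.43) = -0.635 W/m²/K.
ΔT = −F/λ = −7.87/(-0.635) = 12.4 K.

12.4 K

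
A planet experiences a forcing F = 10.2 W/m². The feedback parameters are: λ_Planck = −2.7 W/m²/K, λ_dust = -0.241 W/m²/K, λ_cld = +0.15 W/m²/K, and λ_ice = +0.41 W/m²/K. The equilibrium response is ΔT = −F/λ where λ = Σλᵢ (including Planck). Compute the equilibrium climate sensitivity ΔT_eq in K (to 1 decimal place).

4.3 K

Net feedback parameter λ = (−2.7) + (-0.241) + (+0.15) + (+0.41) = -2.381 W/m²/K.
ΔT = −F/λ = −10.2/(-2.381) = 4.3 K.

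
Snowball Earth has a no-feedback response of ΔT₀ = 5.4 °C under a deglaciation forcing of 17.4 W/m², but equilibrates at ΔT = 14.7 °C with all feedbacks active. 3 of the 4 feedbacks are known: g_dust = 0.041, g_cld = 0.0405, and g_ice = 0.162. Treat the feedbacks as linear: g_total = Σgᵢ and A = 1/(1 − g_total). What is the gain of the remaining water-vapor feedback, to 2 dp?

Amplification A = ΔT/ΔT₀ = 14.7/5.4 = 2.722.
Total gain g = 1 − 1/A = 1 − 1/2.722 = 0.6326.
Known gains sum to 0.041 + 0.0405 + 0.162 = 0.2435.
g_wv = 0.6326 − 0.2435 = 0.39.

0.39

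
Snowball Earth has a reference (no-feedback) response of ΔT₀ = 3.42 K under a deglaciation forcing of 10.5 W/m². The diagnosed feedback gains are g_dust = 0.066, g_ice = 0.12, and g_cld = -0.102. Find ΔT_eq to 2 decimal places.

Total gain g = 0.066 + 0.12 − 0.102 = 0.084.
Amplification A = 1/(1 − 0.084) = 1.092.
ΔT = 3.42 × 1.092 = 3.73 K.

3.73 K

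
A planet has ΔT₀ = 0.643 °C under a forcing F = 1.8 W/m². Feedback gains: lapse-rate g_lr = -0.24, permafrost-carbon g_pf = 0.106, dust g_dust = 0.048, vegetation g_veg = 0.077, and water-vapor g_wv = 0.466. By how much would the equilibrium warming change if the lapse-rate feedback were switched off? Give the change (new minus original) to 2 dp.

Original: g = 0.457, ΔT = 0.643/(1−0.457) = 1.1842 °C.
Without lapse-rate: g' = 0.697, ΔT' = 0.643/(1−0.697) = 2.1221 °C.
Change = 2.1221 − 1.1842 = 0.94 °C.

0.94 °C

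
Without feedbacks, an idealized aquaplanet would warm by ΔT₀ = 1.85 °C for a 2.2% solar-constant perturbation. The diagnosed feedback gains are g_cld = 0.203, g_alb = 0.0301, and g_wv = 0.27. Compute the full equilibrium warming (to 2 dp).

3.72 °C

Total gain g = 0.203 + 0.0301 + 0.27 = 0.5031.
Amplification A = 1/(1 − 0.5031) = 2.012.
ΔT = 1.85 × 2.012 = 3.72 °C.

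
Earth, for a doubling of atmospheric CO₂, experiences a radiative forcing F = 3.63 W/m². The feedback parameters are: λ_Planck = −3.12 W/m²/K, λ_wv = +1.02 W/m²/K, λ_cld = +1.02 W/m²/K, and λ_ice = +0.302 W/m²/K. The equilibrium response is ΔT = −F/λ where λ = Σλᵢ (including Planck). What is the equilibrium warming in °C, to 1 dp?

4.7 °C

Net feedback parameter λ = (−3.12) + (+1.02) + (+1.02) + (+0.302) = -0.778 W/m²/K.
ΔT = −F/λ = −3.63/(-0.778) = 4.7 °C.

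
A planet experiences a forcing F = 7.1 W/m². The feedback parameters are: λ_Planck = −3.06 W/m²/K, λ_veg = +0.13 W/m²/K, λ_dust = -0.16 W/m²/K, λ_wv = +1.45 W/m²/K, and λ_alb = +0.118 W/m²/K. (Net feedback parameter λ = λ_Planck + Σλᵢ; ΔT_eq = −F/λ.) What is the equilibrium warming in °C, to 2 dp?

4.66 °C

Net feedback parameter λ = (−3.06) + (+0.13) + (-0.16) + (+1.45) + (+0.118) = -1.522 W/m²/K.
ΔT = −F/λ = −7.1/(-1.522) = 4.66 °C.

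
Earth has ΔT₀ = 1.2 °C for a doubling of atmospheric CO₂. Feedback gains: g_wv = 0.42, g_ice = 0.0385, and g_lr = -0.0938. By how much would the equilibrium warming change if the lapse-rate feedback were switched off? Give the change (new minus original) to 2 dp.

0.33 °C

Original: g = 0.3647, ΔT = 1.2/(1−0.3647) = 1.8889 °C.
Without lapse-rate: g' = 0.4585, ΔT' = 1.2/(1−0.4585) = 2.2161 °C.
Change = 2.2161 − 1.8889 = 0.33 °C.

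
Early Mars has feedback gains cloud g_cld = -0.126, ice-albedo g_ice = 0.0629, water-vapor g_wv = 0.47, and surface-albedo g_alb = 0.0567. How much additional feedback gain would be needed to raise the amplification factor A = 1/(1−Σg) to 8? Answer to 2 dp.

Current total gain = 0.4636.
Target gain for A = 8: g* = 1 − 1/8 = 0.875.
Additional gain needed = 0.875 − 0.4636 = 0.41.

0.41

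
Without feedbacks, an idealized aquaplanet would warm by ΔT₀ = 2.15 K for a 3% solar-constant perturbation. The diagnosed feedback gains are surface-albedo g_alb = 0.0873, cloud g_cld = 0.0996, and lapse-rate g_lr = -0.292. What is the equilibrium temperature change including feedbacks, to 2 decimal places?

1.95 K

Total gain g = 0.0873 + 0.0996 − 0.292 = -0.1051.
Amplification A = 1/(1 + 0.1051) = 0.9049.
ΔT = 2.15 × 0.9049 = 1.95 K.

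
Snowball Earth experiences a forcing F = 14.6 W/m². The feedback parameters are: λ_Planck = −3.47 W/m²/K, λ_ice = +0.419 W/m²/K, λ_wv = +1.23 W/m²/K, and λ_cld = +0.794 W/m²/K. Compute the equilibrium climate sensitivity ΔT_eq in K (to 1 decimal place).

14.2 K

Net feedback parameter λ = (−3.47) + (+0.419) + (+1.23) + (+0.794) = -1.027 W/m²/K.
ΔT = −F/λ = −14.6/(-1.027) = 14.2 K.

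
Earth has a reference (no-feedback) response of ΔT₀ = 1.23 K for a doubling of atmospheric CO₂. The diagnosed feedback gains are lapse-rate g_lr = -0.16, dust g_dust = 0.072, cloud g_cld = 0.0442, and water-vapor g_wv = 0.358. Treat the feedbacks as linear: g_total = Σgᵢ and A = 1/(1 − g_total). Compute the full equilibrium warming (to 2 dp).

1.79 K

Total gain g = -0.16 + 0.072 + 0.0442 + 0.358 = 0.3142.
Amplification A = 1/(1 − 0.3142) = 1.458.
ΔT = 1.23 × 1.458 = 1.79 K.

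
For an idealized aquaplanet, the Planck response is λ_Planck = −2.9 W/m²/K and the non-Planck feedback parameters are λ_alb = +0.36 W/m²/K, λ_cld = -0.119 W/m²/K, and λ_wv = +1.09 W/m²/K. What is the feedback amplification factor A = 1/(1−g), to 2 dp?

1.85

Convert to gains: g_alb = 0.36/2.9 = 0.1241; g_cld = -0.119/2.9 = -0.04103; g_wv = 1.09/2.9 = 0.3759.
Total gain g = 0.45897.
A = 1/(1 − 0.45897) = 1.85.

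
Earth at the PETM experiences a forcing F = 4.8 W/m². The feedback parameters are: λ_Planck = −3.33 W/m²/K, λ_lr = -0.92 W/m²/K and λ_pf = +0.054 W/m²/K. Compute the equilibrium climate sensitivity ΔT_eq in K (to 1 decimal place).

Net feedback parameter λ = (−3.33) + (-0.92) + (+0.054) = -4.196 W/m²/K.
ΔT = −F/λ = −4.8/(-4.196) = 1.1 K.

1.1 K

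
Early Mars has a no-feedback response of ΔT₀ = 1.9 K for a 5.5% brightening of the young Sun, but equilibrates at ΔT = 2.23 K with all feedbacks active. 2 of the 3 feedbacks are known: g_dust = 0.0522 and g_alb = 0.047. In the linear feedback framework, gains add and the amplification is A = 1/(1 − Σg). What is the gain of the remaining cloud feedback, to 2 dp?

0.05

Amplification A = ΔT/ΔT₀ = 2.23/1.9 = 1.174.
Total gain g = 1 − 1/A = 1 − 1/1.174 = 0.1482.
Known gains sum to 0.0522 + 0.047 = 0.0992.
g_cld = 0.1482 − 0.0992 = 0.05.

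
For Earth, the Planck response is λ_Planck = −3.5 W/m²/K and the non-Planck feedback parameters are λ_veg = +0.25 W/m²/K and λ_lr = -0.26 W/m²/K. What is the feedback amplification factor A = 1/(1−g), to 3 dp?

0.997

Convert to gains: g_veg = 0.25/3.5 = 0.07143; g_lr = -0.26/3.5 = -0.07429.
Total gain g = -0.00286.
A = 1/(1 + 0.00286) = 0.997.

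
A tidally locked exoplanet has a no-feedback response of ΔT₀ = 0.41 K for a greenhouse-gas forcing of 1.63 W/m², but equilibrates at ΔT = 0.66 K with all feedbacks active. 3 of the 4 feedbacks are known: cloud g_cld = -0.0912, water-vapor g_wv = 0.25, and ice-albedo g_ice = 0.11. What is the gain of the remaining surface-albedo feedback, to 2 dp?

0.11

Amplification A = ΔT/ΔT₀ = 0.66/0.41 = 1.61.
Total gain g = 1 − 1/A = 1 − 1/1.61 = 0.3789.
Known gains sum to -0.0912 + 0.25 + 0.11 = 0.2688.
g_alb = 0.3789 − 0.2688 = 0.11.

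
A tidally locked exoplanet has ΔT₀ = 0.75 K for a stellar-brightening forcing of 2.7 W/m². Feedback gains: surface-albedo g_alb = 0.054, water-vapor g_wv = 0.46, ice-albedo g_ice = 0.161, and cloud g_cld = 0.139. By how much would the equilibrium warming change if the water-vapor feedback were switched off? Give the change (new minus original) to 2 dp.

Original: g = 0.814, ΔT = 0.75/(1−0.814) = 4.0323 K.
Without water-vapor: g' = 0.354, ΔT' = 0.75/(1−0.354) = 1.1610 K.
Change = 1.1610 − 4.0323 = -2.87 K.

-2.87 K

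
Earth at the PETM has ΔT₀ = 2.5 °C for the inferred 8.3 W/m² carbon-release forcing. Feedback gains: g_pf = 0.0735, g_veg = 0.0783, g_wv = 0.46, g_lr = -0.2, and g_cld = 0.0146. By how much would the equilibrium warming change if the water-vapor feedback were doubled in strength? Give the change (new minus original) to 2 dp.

Original: g = 0.4264, ΔT = 2.5/(1−0.4264) = 4.3584 °C.
With doubled water-vapor: g' = 0.8864, ΔT' = 2.5/(1−0.8864) = 22.0070 °C.
Change = 22.0070 − 4.3584 = 17.65 °C.

17.65 °C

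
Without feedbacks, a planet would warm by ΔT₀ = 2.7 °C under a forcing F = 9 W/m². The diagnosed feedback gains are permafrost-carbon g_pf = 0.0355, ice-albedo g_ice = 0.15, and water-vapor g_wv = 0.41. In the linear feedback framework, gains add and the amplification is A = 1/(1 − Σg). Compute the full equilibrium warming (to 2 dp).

6.67 °C

Total gain g = 0.0355 + 0.15 + 0.41 = 0.5955.
Amplification A = 1/(1 − 0.5955) = 2.472.
ΔT = 2.7 × 2.472 = 6.67 °C.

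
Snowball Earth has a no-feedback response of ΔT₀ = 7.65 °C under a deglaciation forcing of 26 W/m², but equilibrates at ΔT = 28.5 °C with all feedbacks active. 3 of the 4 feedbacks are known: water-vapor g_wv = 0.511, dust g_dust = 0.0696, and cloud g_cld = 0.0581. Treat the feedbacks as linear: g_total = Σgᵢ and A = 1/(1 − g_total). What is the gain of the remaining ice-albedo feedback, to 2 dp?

0.09

Amplification A = ΔT/ΔT₀ = 28.5/7.65 = 3.725.
Total gain g = 1 − 1/A = 1 − 1/3.725 = 0.7315.
Known gains sum to 0.511 + 0.0696 + 0.0581 = 0.6387.
g_ice = 0.7315 − 0.6387 = 0.09.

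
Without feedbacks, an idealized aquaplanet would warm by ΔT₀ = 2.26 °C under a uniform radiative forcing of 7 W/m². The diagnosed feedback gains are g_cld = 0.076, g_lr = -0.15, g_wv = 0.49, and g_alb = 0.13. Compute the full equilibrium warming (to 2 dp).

4.98 °C

Total gain g = 0.076 − 0.15 + 0.49 + 0.13 = 0.546.
Amplification A = 1/(1 − 0.546) = 2.203.
ΔT = 2.26 × 2.203 = 4.98 °C.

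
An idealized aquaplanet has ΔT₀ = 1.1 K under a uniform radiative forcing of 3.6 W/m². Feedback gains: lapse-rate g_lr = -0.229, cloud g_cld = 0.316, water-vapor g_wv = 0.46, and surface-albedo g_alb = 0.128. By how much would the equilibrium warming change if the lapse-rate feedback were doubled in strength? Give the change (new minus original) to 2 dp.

Original: g = 0.675, ΔT = 1.1/(1−0.675) = 3.3846 K.
With doubled lapse-rate: g' = 0.446, ΔT' = 1.1/(1−0.446) = 1.9856 K.
Change = 1.9856 − 3.3846 = -1.40 K.

-1.40 K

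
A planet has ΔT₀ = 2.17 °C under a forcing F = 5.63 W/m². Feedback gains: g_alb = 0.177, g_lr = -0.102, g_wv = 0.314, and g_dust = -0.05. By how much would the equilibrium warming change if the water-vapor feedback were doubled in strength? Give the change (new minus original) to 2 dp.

Original: g = 0.339, ΔT = 2.17/(1−0.339) = 3.2829 °C.
With doubled water-vapor: g' = 0.653, ΔT' = 2.17/(1−0.653) = 6.2536 °C.
Change = 6.2536 − 3.2829 = 2.97 °C.

2.97 °C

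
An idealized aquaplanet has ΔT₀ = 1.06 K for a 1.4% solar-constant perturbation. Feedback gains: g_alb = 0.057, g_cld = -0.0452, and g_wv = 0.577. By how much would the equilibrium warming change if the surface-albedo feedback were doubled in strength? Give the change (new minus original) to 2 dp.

0.41 K

Original: g = 0.5888, ΔT = 1.06/(1−0.5888) = 2.5778 K.
With doubled surface-albedo: g' = 0.6458, ΔT' = 1.06/(1−0.6458) = 2.9927 K.
Change = 2.9927 − 2.5778 = 0.41 K.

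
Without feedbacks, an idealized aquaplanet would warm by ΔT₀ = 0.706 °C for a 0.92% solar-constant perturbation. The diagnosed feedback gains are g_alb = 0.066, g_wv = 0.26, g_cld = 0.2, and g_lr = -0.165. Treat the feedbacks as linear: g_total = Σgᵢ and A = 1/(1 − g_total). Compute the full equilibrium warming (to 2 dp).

1.10 °C

Total gain g = 0.066 + 0.26 + 0.2 − 0.165 = 0.361.
Amplification A = 1/(1 − 0.361) = 1.565.
ΔT = 0.706 × 1.565 = 1.10 °C.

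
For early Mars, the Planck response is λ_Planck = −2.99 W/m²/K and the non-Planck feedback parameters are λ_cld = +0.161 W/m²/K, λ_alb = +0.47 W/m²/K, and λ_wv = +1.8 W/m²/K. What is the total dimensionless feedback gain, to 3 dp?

0.813

Convert to gains: g_cld = 0.161/2.99 = 0.05385; g_alb = 0.47/2.99 = 0.1572; g_wv = 1.8/2.99 = 0.602.
Total gain g = 0.81305.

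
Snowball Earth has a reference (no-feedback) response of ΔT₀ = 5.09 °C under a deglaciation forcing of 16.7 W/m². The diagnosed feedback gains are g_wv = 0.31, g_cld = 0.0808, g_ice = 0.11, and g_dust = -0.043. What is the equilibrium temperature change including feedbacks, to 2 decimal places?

9.39 °C

Total gain g = 0.31 + 0.0808 + 0.11 − 0.043 = 0.4578.
Amplification A = 1/(1 − 0.4578) = 1.844.
ΔT = 5.09 × 1.844 = 9.39 °C.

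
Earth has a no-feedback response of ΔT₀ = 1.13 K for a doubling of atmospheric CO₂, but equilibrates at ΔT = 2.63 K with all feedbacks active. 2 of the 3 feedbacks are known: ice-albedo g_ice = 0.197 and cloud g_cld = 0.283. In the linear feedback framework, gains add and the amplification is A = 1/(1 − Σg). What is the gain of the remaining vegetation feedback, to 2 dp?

0.09

Amplification A = ΔT/ΔT₀ = 2.63/1.13 = 2.327.
Total gain g = 1 − 1/A = 1 − 1/2.327 = 0.5703.
Known gains sum to 0.197 + 0.283 = 0.48.
g_veg = 0.5703 − 0.48 = 0.09.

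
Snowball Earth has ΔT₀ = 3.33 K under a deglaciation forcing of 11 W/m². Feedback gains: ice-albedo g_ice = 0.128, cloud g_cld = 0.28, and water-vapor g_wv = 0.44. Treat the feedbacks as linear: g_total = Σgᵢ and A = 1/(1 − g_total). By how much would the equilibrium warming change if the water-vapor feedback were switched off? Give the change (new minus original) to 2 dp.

Original: g = 0.848, ΔT = 3.33/(1−0.848) = 21.9079 K.
Without water-vapor: g' = 0.408, ΔT' = 3.33/(1−0.408) = 5.6250 K.
Change = 5.6250 − 21.9079 = -16.28 K.

-16.28 K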